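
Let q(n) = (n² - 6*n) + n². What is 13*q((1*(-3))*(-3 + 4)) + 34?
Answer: 502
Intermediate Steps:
q(n) = -6*n + 2*n²
13*q((1*(-3))*(-3 + 4)) + 34 = 13*(2*((1*(-3))*(-3 + 4))*(-3 + (1*(-3))*(-3 + 4))) + 34 = 13*(2*(-3*1)*(-3 - 3*1)) + 34 = 13*(2*(-3)*(-3 - 3)) + 34 = 13*(2*(-3)*(-6)) + 34 = 13*36 + 34 = 468 + 34 = 502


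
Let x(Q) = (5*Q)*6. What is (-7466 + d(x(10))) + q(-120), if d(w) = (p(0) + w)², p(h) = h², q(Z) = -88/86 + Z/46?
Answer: 81622534/989 ≈ 82530.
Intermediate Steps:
x(Q) = 30*Q
q(Z) = -44/43 + Z/46 (q(Z) = -88*1/86 + Z*(1/46) = -44/43 + Z/46)
d(w) = w² (d(w) = (0² + w)² = (0 + w)² = w²)
(-7466 + d(x(10))) + q(-120) = (-7466 + (30*10)²) + (-44/43 + (1/46)*(-120)) = (-7466 + 300²) + (-44/43 - 60/23) = (-7466 + 90000) - 3592/989 = 82534 - 3592/989 = 81622534/989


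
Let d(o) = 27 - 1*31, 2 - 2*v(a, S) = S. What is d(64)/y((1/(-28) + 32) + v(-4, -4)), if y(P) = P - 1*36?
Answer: 112/29 ≈ 3.8621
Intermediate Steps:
v(a, S) = 1 - S/2
y(P) = -36 + P (y(P) = P - 36 = -36 + P)
d(o) = -4 (d(o) = 27 - 31 = -4)
d(64)/y((1/(-28) + 32) + v(-4, -4)) = -4/(-36 + ((1/(-28) + 32) + (1 - 1/2*(-4)))) = -4/(-36 + ((-1/28 + 32) + (1 + 2))) = -4/(-36 + (895/28 + 3)) = -4/(-36 + 979/28) = -4/(-29/28) = -4*(-28/29) = 112/29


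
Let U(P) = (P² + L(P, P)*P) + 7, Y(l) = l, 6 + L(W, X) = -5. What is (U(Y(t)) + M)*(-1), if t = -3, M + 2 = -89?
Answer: 42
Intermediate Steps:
L(W, X) = -11 (L(W, X) = -6 - 5 = -11)
M = -91 (M = -2 - 89 = -91)
U(P) = 7 + P² - 11*P (U(P) = (P² - 11*P) + 7 = 7 + P² - 11*P)
(U(Y(t)) + M)*(-1) = ((7 + (-3)² - 11*(-3)) - 91)*(-1) = ((7 + 9 + 33) - 91)*(-1) = (49 - 91)*(-1) = -42*(-1) = 42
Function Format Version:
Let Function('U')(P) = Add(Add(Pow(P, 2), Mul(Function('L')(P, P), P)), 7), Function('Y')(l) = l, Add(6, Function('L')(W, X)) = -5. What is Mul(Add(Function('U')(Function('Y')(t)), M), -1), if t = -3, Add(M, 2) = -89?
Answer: 42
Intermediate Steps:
Function('L')(W, X) = -11 (Function('L')(W, X) = Add(-6, -5) = -11)
M = -91 (M = Add(-2, -89) = -91)
Function('U')(P) = Add(7, Pow(P, 2), Mul(-11, P)) (Function('U')(P) = Add(Add(Pow(P, 2), Mul(-11, P)), 7) = Add(7, Pow(P, 2), Mul(-11, P)))
Mul(Add(Function('U')(Function('Y')(t)), M), -1) = Mul(Add(Add(7, Pow(-3, 2), Mul(-11, -3)), -91), -1) = Mul(Add(Add(7, 9, 33), -91), -1) = Mul(Add(49, -91), -1) = Mul(-42, -1) = 42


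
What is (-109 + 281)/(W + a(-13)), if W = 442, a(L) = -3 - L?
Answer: 43/113 ≈ 0.38053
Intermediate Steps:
(-109 + 281)/(W + a(-13)) = (-109 + 281)/(442 + (-3 - 1*(-13))) = 172/(442 + (-3 + 13)) = 172/(442 + 10) = 172/452 = 172*(1/452) = 43/113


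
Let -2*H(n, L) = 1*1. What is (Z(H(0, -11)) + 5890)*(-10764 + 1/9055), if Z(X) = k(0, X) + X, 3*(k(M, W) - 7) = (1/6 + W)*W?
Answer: -5172530300311/81495 ≈ -6.3471e+7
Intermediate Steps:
k(M, W) = 7 + W*(⅙ + W)/3 (k(M, W) = 7 + ((1/6 + W)*W)/3 = 7 + ((1*(⅙) + W)*W)/3 = 7 + ((⅙ + W)*W)/3 = 7 + (W*(⅙ + W))/3 = 7 + W*(⅙ + W)/3)
H(n, L) = -½ (H(n, L) = -1/2 = -½*1 = -½)
Z(X) = 7 + X²/3 + 19*X/18 (Z(X) = (7 + X²/3 + X/18) + X = 7 + X²/3 + 19*X/18)
(Z(H(0, -11)) + 5890)*(-10764 + 1/9055) = ((7 + (-½)²/3 + (19/18)*(-½)) + 5890)*(-10764 + 1/9055) = ((7 + (⅓)*(¼) - 19/36) + 5890)*(-10764 + 1/9055) = ((7 + 1/12 - 19/36) + 5890)*(-97468019/9055) = (59/9 + 5890)*(-97468019/9055) = (53069/9)*(-97468019/9055) = -5172530300311/81495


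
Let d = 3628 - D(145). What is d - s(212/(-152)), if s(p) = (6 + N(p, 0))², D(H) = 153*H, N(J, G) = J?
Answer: -26826933/1444 ≈ -18578.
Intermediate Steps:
s(p) = (6 + p)²
d = -18557 (d = 3628 - 153*145 = 3628 - 1*22185 = 3628 - 22185 = -18557)
d - s(212/(-152)) = -18557 - (6 + 212/(-152))² = -18557 - (6 + 212*(-1/152))² = -18557 - (6 - 53/38)² = -18557 - (175/38)² = -18557 - 1*30625/1444 = -18557 - 30625/1444 = -26826933/1444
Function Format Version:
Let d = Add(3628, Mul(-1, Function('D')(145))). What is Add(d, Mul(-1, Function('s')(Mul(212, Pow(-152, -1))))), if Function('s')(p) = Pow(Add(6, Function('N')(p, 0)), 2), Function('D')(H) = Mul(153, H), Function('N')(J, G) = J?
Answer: Rational(-26826933, 1444) ≈ -18578.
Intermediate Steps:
Function('s')(p) = Pow(Add(6, p), 2)
d = -18557 (d = Add(3628, Mul(-1, Mul(153, 145))) = Add(3628, Mul(-1, 22185)) = Add(3628, -22185) = -18557)
Add(d, Mul(-1, Function('s')(Mul(212, Pow(-152, -1))))) = Add(-18557, Mul(-1, Pow(Add(6, Mul(212, Pow(-152, -1))), 2))) = Add(-18557, Mul(-1, Pow(Add(6, Mul(212, Rational(-1, 152))), 2))) = Add(-18557, Mul(-1, Pow(Add(6, Rational(-53, 38)), 2))) = Add(-18557, Mul(-1, Pow(Rational(175, 38), 2))) = Add(-18557, Mul(-1, Rational(30625, 1444))) = Add(-18557, Rational(-30625, 1444)) = Rational(-26826933, 1444)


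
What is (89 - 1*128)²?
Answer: 1521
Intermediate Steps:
(89 - 1*128)² = (89 - 128)² = (-39)² = 1521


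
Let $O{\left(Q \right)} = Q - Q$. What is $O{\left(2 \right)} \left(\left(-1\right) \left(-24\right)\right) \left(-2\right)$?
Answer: $0$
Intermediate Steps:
$O{\left(Q \right)} = 0$
$O{\left(2 \right)} \left(\left(-1\right) \left(-24\right)\right) \left(-2\right) = 0 \left(\left(-1\right) \left(-24\right)\right) \left(-2\right) = 0 \cdot 24 \left(-2\right) = 0 \left(-2\right) = 0$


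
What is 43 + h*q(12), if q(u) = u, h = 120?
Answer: 1483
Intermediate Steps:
43 + h*q(12) = 43 + 120*12 = 43 + 1440 = 1483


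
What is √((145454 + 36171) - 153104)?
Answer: 3*√3169 ≈ 168.88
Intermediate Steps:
√((145454 + 36171) - 153104) = √(181625 - 153104) = √28521 = 3*√3169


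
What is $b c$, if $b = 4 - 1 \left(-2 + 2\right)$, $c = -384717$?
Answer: $-1538868$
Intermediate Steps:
$b = 4$ ($b = 4 - 1 \cdot 0 = 4 - 0 = 4 + 0 = 4$)
$b c = 4 \left(-384717\right) = -1538868$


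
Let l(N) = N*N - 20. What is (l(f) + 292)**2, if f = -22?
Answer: 571536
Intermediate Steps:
l(N) = -20 + N**2 (l(N) = N**2 - 20 = -20 + N**2)
(l(f) + 292)**2 = ((-20 + (-22)**2) + 292)**2 = ((-20 + 484) + 292)**2 = (464 + 292)**2 = 756**2 = 571536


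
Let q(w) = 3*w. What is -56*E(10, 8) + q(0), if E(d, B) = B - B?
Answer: 0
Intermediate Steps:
E(d, B) = 0
-56*E(10, 8) + q(0) = -56*0 + 3*0 = 0 + 0 = 0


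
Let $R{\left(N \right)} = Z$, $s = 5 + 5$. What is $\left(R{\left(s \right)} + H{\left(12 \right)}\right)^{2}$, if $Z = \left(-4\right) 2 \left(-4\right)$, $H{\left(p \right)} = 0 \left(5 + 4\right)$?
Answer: $1024$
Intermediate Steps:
$H{\left(p \right)} = 0$ ($H{\left(p \right)} = 0 \cdot 9 = 0$)
$Z = 32$ ($Z = \left(-8\right) \left(-4\right) = 32$)
$s = 10$
$R{\left(N \right)} = 32$
$\left(R{\left(s \right)} + H{\left(12 \right)}\right)^{2} = \left(32 + 0\right)^{2} = 32^{2} = 1024$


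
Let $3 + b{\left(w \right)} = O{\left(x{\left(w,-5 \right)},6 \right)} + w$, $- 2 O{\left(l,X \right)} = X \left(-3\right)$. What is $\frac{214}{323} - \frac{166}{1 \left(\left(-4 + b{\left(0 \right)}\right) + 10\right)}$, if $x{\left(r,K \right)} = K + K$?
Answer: $- \frac{25525}{1938} \approx -13.171$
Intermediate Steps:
$x{\left(r,K \right)} = 2 K$
$O{\left(l,X \right)} = \frac{3 X}{2}$ ($O{\left(l,X \right)} = - \frac{X \left(-3\right)}{2} = - \frac{\left(-3\right) X}{2} = \frac{3 X}{2}$)
$b{\left(w \right)} = 6 + w$ ($b{\left(w \right)} = -3 + \left(\frac{3}{2} \cdot 6 + w\right) = -3 + \left(9 + w\right) = 6 + w$)
$\frac{214}{323} - \frac{166}{1 \left(\left(-4 + b{\left(0 \right)}\right) + 10\right)} = \frac{214}{323} - \frac{166}{1 \left(\left(-4 + \left(6 + 0\right)\right) + 10\right)} = 214 \cdot \frac{1}{323} - \frac{166}{1 \left(\left(-4 + 6\right) + 10\right)} = \frac{214}{323} - \frac{166}{1 \left(2 + 10\right)} = \frac{214}{323} - \frac{166}{1 \cdot 12} = \frac{214}{323} - \frac{166}{12} = \frac{214}{323} - \frac{83}{6} = - \frac{25525}{1938}$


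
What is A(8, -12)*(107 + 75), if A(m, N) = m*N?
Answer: -17472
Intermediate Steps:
A(m, N) = N*m
A(8, -12)*(107 + 75) = (-12*8)*(107 + 75) = -96*182 = -17472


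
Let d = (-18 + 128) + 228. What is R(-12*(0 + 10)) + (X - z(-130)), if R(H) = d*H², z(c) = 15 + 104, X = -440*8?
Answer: 4863561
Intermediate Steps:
X = -3520
z(c) = 119
d = 338 (d = 110 + 228 = 338)
R(H) = 338*H²
R(-12*(0 + 10)) + (X - z(-130)) = 338*(-12*(0 + 10))² + (-3520 - 1*119) = 338*(-12*10)² + (-3520 - 119) = 338*(-120)² - 3639 = 338*14400 - 3639 = 4867200 - 3639 = 4863561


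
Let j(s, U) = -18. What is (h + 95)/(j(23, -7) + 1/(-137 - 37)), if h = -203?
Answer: 18792/3133 ≈ 5.9981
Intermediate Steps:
(h + 95)/(j(23, -7) + 1/(-137 - 37)) = (-203 + 95)/(-18 + 1/(-137 - 37)) = -108/(-18 + 1/(-174)) = -108/(-18 - 1/174) = -108/(-3133/174) = -108*(-174/3133) = 18792/3133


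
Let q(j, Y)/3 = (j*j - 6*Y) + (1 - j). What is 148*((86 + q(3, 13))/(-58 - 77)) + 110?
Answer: 33646/135 ≈ 249.23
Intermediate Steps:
q(j, Y) = 3 - 18*Y - 3*j + 3*j² (q(j, Y) = 3*((j*j - 6*Y) + (1 - j)) = 3*((j² - 6*Y) + (1 - j)) = 3*(1 + j² - j - 6*Y) = 3 - 18*Y - 3*j + 3*j²)
148*((86 + q(3, 13))/(-58 - 77)) + 110 = 148*((86 + (3 - 18*13 - 3*3 + 3*3²))/(-58 - 77)) + 110 = 148*((86 + (3 - 234 - 9 + 3*9))/(-135)) + 110 = 148*((86 + (3 - 234 - 9 + 27))*(-1/135)) + 110 = 148*((86 - 213)*(-1/135)) + 110 = 148*(-127*(-1/135)) + 110 = 148*(127/135) + 110 = 18796/135 + 110 = 33646/135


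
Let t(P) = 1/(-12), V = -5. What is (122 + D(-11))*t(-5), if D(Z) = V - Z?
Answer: -32/3 ≈ -10.667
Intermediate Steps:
D(Z) = -5 - Z
t(P) = -1/12
(122 + D(-11))*t(-5) = (122 + (-5 - 1*(-11)))*(-1/12) = (122 + (-5 + 11))*(-1/12) = (122 + 6)*(-1/12) = 128*(-1/12) = -32/3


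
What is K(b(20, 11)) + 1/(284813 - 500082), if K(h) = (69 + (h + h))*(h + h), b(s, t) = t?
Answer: 430968537/215269 ≈ 2002.0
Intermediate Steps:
K(h) = 2*h*(69 + 2*h) (K(h) = (69 + 2*h)*(2*h) = 2*h*(69 + 2*h))
K(b(20, 11)) + 1/(284813 - 500082) = 2*11*(69 + 2*11) + 1/(284813 - 500082) = 2*11*(69 + 22) + 1/(-215269) = 2*11*91 - 1/215269 = 2002 - 1/215269 = 430968537/215269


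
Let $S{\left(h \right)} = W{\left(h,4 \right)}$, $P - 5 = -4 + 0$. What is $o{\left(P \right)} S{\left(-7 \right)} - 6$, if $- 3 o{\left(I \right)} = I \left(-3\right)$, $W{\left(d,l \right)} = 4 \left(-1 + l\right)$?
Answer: $6$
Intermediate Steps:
$W{\left(d,l \right)} = -4 + 4 l$
$P = 1$ ($P = 5 + \left(-4 + 0\right) = 5 - 4 = 1$)
$o{\left(I \right)} = I$ ($o{\left(I \right)} = - \frac{I \left(-3\right)}{3} = - \frac{\left(-3\right) I}{3} = I$)
$S{\left(h \right)} = 12$ ($S{\left(h \right)} = -4 + 4 \cdot 4 = -4 + 16 = 12$)
$o{\left(P \right)} S{\left(-7 \right)} - 6 = 1 \cdot 12 - 6 = 12 - 6 = 6$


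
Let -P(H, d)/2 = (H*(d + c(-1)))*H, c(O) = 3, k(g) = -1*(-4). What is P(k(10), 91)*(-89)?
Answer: 267712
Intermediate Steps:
k(g) = 4
P(H, d) = -2*H²*(3 + d) (P(H, d) = -2*H*(d + 3)*H = -2*H*(3 + d)*H = -2*H²*(3 + d))
P(k(10), 91)*(-89) = (2*4²*(-3 - 1*91))*(-89) = (2*16*(-3 - 91))*(-89) = (2*16*(-94))*(-89) = -3008*(-89) = 267712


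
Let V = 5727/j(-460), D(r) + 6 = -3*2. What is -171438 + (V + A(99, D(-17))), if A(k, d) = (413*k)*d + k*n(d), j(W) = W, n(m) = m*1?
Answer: -13265649/20 ≈ -6.6328e+5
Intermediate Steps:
n(m) = m
D(r) = -12 (D(r) = -6 - 3*2 = -6 - 6 = -12)
A(k, d) = 414*d*k (A(k, d) = (413*k)*d + k*d = 413*d*k + d*k = 414*d*k)
V = -249/20 (V = 5727/(-460) = 5727*(-1/460) = -249/20 ≈ -12.450)
-171438 + (V + A(99, D(-17))) = -171438 + (-249/20 + 414*(-12)*99) = -171438 + (-249/20 - 491832) = -171438 - 9836889/20 = -13265649/20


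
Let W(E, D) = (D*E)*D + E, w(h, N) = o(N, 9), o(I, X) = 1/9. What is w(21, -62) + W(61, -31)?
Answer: 528139/9 ≈ 58682.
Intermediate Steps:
o(I, X) = ⅑
w(h, N) = ⅑
W(E, D) = E + E*D² (W(E, D) = E*D² + E = E + E*D²)
w(21, -62) + W(61, -31) = ⅑ + 61*(1 + (-31)²) = ⅑ + 61*(1 + 961) = ⅑ + 61*962 = ⅑ + 58682 = 528139/9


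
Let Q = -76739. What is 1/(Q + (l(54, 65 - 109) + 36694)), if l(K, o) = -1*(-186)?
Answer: -1/39859 ≈ -2.5088e-5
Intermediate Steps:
l(K, o) = 186
1/(Q + (l(54, 65 - 109) + 36694)) = 1/(-76739 + (186 + 36694)) = 1/(-76739 + 36880) = 1/(-39859) = -1/39859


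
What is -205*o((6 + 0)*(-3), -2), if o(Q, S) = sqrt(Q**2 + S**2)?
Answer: -410*sqrt(82) ≈ -3712.7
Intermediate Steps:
-205*o((6 + 0)*(-3), -2) = -205*sqrt(((6 + 0)*(-3))**2 + (-2)**2) = -205*sqrt((6*(-3))**2 + 4) = -205*sqrt((-18)**2 + 4) = -205*sqrt(324 + 4) = -410*sqrt(82)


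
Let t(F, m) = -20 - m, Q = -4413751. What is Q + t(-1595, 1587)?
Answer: -4415358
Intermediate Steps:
Q + t(-1595, 1587) = -4413751 + (-20 - 1*1587) = -4413751 + (-20 - 1587) = -4413751 - 1607 = -4415358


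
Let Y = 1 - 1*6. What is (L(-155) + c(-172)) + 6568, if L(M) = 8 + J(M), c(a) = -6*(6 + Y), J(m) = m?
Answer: 6415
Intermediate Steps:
Y = -5 (Y = 1 - 6 = -5)
c(a) = -6 (c(a) = -6*(6 - 5) = -6*1 = -6)
L(M) = 8 + M
(L(-155) + c(-172)) + 6568 = ((8 - 155) - 6) + 6568 = (-147 - 6) + 6568 = -153 + 6568 = 6415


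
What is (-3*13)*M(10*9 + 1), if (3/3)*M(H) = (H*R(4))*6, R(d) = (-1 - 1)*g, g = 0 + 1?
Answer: 42588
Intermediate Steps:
g = 1
R(d) = -2 (R(d) = (-1 - 1)*1 = -2*1 = -2)
M(H) = -12*H (M(H) = (H*(-2))*6 = -2*H*6 = -12*H)
(-3*13)*M(10*9 + 1) = (-3*13)*(-12*(10*9 + 1)) = -(-468)*(90 + 1) = -(-468)*91 = -39*(-1092) = 42588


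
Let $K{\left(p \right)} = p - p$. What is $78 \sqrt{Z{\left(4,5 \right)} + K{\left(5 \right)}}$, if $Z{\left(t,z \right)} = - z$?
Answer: $78 i \sqrt{5} \approx 174.41 i$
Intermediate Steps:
$K{\left(p \right)} = 0$
$78 \sqrt{Z{\left(4,5 \right)} + K{\left(5 \right)}} = 78 \sqrt{\left(-1\right) 5 + 0} = 78 \sqrt{-5 + 0} = 78 \sqrt{-5} = 78 i \sqrt{5}$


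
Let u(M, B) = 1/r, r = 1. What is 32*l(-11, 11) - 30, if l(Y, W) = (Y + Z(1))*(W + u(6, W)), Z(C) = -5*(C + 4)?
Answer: -13854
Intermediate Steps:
Z(C) = -20 - 5*C (Z(C) = -5*(4 + C) = -20 - 5*C)
u(M, B) = 1 (u(M, B) = 1/1 = 1)
l(Y, W) = (1 + W)*(-25 + Y) (l(Y, W) = (Y + (-20 - 5*1))*(W + 1) = (Y + (-20 - 5))*(1 + W) = (Y - 25)*(1 + W) = (-25 + Y)*(1 + W) = (1 + W)*(-25 + Y))
32*l(-11, 11) - 30 = 32*(-25 - 11 - 25*11 + 11*(-11)) - 30 = 32*(-25 - 11 - 275 - 121) - 30 = 32*(-432) - 30 = -13824 - 30 = -13854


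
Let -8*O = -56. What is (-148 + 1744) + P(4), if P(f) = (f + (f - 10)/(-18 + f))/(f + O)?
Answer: 122923/77 ≈ 1596.4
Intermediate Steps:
O = 7 (O = -⅛*(-56) = 7)
P(f) = (f + (-10 + f)/(-18 + f))/(7 + f) (P(f) = (f + (f - 10)/(-18 + f))/(f + 7) = (f + (-10 + f)/(-18 + f))/(7 + f))
(-148 + 1744) + P(4) = (-148 + 1744) + (10 - 1*4² + 17*4)/(126 - 1*4² + 11*4) = 1596 + (10 - 1*16 + 68)/(126 - 1*16 + 44) = 1596 + (10 - 16 + 68)/(126 - 16 + 44) = 1596 + 62/154 = 1596 + (1/154)*62 = 1596 + 31/77 = 122923/77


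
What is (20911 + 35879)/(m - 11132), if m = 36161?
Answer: 6310/2781 ≈ 2.2690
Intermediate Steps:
(20911 + 35879)/(m - 11132) = (20911 + 35879)/(36161 - 11132) = 56790/25029 = 56790*(1/25029) = 6310/2781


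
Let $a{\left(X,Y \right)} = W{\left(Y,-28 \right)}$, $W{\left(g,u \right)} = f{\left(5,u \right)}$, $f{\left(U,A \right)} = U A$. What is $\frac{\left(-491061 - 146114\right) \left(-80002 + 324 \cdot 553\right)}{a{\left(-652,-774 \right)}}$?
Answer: $\frac{902694925}{2} \approx 4.5135 \cdot 10^{8}$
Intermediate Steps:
$f{\left(U,A \right)} = A U$
$W{\left(g,u \right)} = 5 u$ ($W{\left(g,u \right)} = u 5 = 5 u$)
$a{\left(X,Y \right)} = -140$ ($a{\left(X,Y \right)} = 5 \left(-28\right) = -140$)
$\frac{\left(-491061 - 146114\right) \left(-80002 + 324 \cdot 553\right)}{a{\left(-652,-774 \right)}} = \frac{\left(-491061 - 146114\right) \left(-80002 + 324 \cdot 553\right)}{-140} = - 637175 \left(-80002 + 179172\right) \left(- \frac{1}{140}\right) = \left(-637175\right) 99170 \left(- \frac{1}{140}\right) = \left(-63188644750\right) \left(- \frac{1}{140}\right) = \frac{902694925}{2}$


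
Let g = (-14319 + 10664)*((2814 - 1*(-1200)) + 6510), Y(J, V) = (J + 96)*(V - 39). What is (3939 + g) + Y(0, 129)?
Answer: -38452641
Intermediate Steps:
Y(J, V) = (-39 + V)*(96 + J) (Y(J, V) = (96 + J)*(-39 + V) = (-39 + V)*(96 + J))
g = -38465220 (g = -3655*((2814 + 1200) + 6510) = -3655*(4014 + 6510) = -3655*10524 = -38465220)
(3939 + g) + Y(0, 129) = (3939 - 38465220) + (-3744 - 39*0 + 96*129 + 0*129) = -38461281 + (-3744 + 0 + 12384 + 0) = -38461281 + 8640 = -38452641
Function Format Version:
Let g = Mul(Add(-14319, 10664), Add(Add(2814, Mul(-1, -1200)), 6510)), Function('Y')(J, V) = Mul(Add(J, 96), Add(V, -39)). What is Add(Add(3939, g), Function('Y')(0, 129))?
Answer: -38452641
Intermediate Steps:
Function('Y')(J, V) = Mul(Add(-39, V), Add(96, J)) (Function('Y')(J, V) = Mul(Add(96, J), Add(-39, V)) = Mul(Add(-39, V), Add(96, J)))
g = -38465220 (g = Mul(-3655, Add(Add(2814, 1200), 6510)) = Mul(-3655, Add(4014, 6510)) = Mul(-3655, 10524) = -38465220)
Add(Add(3939, g), Function('Y')(0, 129)) = Add(Add(3939, -38465220), Add(-3744, Mul(-39, 0), Mul(96, 129), Mul(0, 129))) = Add(-38461281, Add(-3744, 0, 12384, 0)) = Add(-38461281, 8640) = -38452641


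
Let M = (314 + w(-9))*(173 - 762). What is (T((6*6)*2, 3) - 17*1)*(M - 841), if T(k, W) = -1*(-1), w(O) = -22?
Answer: 2765264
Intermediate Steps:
M = -171988 (M = (314 - 22)*(173 - 762) = 292*(-589) = -171988)
T(k, W) = 1
(T((6*6)*2, 3) - 17*1)*(M - 841) = (1 - 17*1)*(-171988 - 841) = (1 - 17)*(-172829) = -16*(-172829) = 2765264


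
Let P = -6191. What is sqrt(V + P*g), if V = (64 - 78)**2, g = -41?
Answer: sqrt(254027) ≈ 504.01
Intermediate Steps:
V = 196 (V = (-14)**2 = 196)
sqrt(V + P*g) = sqrt(196 - 6191*(-41)) = sqrt(196 + 253831) = sqrt(254027)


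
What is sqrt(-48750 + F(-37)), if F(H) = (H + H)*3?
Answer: 2*I*sqrt(12243) ≈ 221.3*I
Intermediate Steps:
F(H) = 6*H (F(H) = (2*H)*3 = 6*H)
sqrt(-48750 + F(-37)) = sqrt(-48750 + 6*(-37)) = sqrt(-48750 - 222) = sqrt(-48972) = 2*I*sqrt(12243)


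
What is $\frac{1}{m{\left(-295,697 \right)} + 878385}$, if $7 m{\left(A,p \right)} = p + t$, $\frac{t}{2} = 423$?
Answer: $\frac{7}{6150238} \approx 1.1382 \cdot 10^{-6}$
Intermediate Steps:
$t = 846$ ($t = 2 \cdot 423 = 846$)
$m{\left(A,p \right)} = \frac{846}{7} + \frac{p}{7}$ ($m{\left(A,p \right)} = \frac{p + 846}{7} = \frac{846 + p}{7} = \frac{846}{7} + \frac{p}{7}$)
$\frac{1}{m{\left(-295,697 \right)} + 878385} = \frac{1}{\left(\frac{846}{7} + \frac{1}{7} \cdot 697\right) + 878385} = \frac{1}{\left(\frac{846}{7} + \frac{697}{7}\right) + 878385} = \frac{1}{\frac{1543}{7} + 878385} = \frac{1}{\frac{6150238}{7}} = \frac{7}{6150238}$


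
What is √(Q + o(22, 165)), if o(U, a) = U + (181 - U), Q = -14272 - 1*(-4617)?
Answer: I*√9474 ≈ 97.334*I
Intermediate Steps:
Q = -9655 (Q = -14272 + 4617 = -9655)
o(U, a) = 181
√(Q + o(22, 165)) = √(-9655 + 181) = √(-9474) = I*√9474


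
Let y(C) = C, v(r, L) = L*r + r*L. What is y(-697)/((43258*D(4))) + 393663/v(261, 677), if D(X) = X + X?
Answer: 22664379469/20382823536 ≈ 1.1119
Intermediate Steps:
v(r, L) = 2*L*r (v(r, L) = L*r + L*r = 2*L*r)
D(X) = 2*X
y(-697)/((43258*D(4))) + 393663/v(261, 677) = -697/(43258*(2*4)) + 393663/((2*677*261)) = -697/(43258*8) + 393663/353394 = -697/346064 + 393663*(1/353394) = -697*1/346064 + 131221/117798 = -697/346064 + 131221/117798 = 22664379469/20382823536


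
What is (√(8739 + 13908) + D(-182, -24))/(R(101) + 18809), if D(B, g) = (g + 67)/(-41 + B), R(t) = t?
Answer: -43/4216930 + √22647/18910 ≈ 0.0079480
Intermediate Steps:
D(B, g) = (67 + g)/(-41 + B)
(√(8739 + 13908) + D(-182, -24))/(R(101) + 18809) = (√(8739 + 13908) + (67 - 24)/(-41 - 182))/(101 + 18809) = (√22647 + 43/(-223))/18910 = (√22647 - 1/223*43)*(1/18910) = (√22647 - 43/223)*(1/18910) = (-43/223 + √22647)*(1/18910) = -43/4216930 + √22647/18910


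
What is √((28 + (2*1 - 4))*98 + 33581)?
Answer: √36129 ≈ 190.08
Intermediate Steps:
√((28 + (2*1 - 4))*98 + 33581) = √((28 + (2 - 4))*98 + 33581) = √((28 - 2)*98 + 33581) = √(26*98 + 33581) = √(2548 + 33581) = √36129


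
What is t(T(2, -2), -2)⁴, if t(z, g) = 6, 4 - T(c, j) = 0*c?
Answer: 1296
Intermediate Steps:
T(c, j) = 4 (T(c, j) = 4 - 0*c = 4 - 1*0 = 4 + 0 = 4)
t(T(2, -2), -2)⁴ = 6⁴ = 1296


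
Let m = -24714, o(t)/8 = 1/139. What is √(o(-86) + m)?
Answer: I*√477498082/139 ≈ 157.21*I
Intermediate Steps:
o(t) = 8/139
√(o(-86) + m) = √(8/139 - 24714) = √(-3435238/139) = I*√477498082/139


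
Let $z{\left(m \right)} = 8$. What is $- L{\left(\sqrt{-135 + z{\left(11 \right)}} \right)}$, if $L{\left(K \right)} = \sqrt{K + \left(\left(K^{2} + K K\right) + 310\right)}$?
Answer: $- \sqrt{56 + i \sqrt{127}} \approx -7.5207 - 0.74922 i$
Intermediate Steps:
$L{\left(K \right)} = \sqrt{310 + K + 2 K^{2}}$ ($L{\left(K \right)} = \sqrt{K + \left(\left(K^{2} + K^{2}\right) + 310\right)} = \sqrt{K + \left(2 K^{2} + 310\right)} = \sqrt{K + \left(310 + 2 K^{2}\right)} = \sqrt{310 + K + 2 K^{2}}$)
$- L{\left(\sqrt{-135 + z{\left(11 \right)}} \right)} = - \sqrt{310 + \sqrt{-135 + 8} + 2 \left(\sqrt{-135 + 8}\right)^{2}} = - \sqrt{310 + \sqrt{-127} + 2 \left(\sqrt{-127}\right)^{2}} = - \sqrt{310 + i \sqrt{127} + 2 \left(i \sqrt{127}\right)^{2}} = - \sqrt{310 + i \sqrt{127} + 2 \left(-127\right)} = - \sqrt{310 + i \sqrt{127} - 254} = - \sqrt{56 + i \sqrt{127}}$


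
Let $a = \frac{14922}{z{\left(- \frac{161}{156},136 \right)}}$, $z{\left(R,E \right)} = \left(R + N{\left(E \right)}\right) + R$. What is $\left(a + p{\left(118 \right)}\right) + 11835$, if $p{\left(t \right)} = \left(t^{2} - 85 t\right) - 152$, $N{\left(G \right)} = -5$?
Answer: $\frac{7419011}{551} \approx 13465.0$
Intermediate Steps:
$z{\left(R,E \right)} = -5 + 2 R$ ($z{\left(R,E \right)} = \left(R - 5\right) + R = \left(-5 + R\right) + R = -5 + 2 R$)
$p{\left(t \right)} = -152 + t^{2} - 85 t$
$a = - \frac{1163916}{551}$ ($a = \frac{14922}{-5 + 2 \left(- \frac{161}{156}\right)} = \frac{14922}{-5 - \frac{161}{78}} = \frac{14922}{- \frac{551}{78}} = 14922 \left(- \frac{78}{551}\right) = - \frac{1163916}{551} \approx -2112.4$)
$\left(a + p{\left(118 \right)}\right) + 11835 = \left(- \frac{1163916}{551} - \left(10182 - 13924\right)\right) + 11835 = \left(- \frac{1163916}{551} - -3742\right) + 11835 = \left(- \frac{1163916}{551} + 3742\right) + 11835 = \frac{897926}{551} + 11835 = \frac{7419011}{551}$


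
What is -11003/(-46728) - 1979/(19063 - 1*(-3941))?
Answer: 4462175/29859192 ≈ 0.14944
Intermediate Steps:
-11003/(-46728) - 1979/(19063 - 1*(-3941)) = -11003*(-1/46728) - 1979/(19063 + 3941) = 11003/46728 - 1979/23004 = 4462175/29859192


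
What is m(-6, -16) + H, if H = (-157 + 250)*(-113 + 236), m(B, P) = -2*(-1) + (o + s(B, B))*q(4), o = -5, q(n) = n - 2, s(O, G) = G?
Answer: 11419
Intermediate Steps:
q(n) = -2 + n
m(B, P) = -8 + 2*B (m(B, P) = -2*(-1) + (-5 + B)*(-2 + 4) = 2 + (-5 + B)*2 = 2 + (-10 + 2*B) = -8 + 2*B)
H = 11439 (H = 93*123 = 11439)
m(-6, -16) + H = (-8 + 2*(-6)) + 11439 = (-8 - 12) + 11439 = -20 + 11439 = 11419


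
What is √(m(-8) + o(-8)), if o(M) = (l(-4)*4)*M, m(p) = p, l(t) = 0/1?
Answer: 2*I*√2 ≈ 2.8284*I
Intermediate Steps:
l(t) = 0 (l(t) = 0*1 = 0)
o(M) = 0 (o(M) = (0*4)*M = 0*M = 0)
√(m(-8) + o(-8)) = √(-8 + 0) = √(-8) = 2*I*√2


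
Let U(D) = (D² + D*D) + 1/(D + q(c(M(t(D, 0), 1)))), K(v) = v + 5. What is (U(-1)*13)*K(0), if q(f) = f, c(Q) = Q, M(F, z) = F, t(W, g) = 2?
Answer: 195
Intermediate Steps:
K(v) = 5 + v
U(D) = 1/(2 + D) + 2*D² (U(D) = (D² + D*D) + 1/(D + 2) = (D² + D²) + 1/(2 + D) = 2*D² + 1/(2 + D) = 1/(2 + D) + 2*D²)
(U(-1)*13)*K(0) = (((1 + 2*(-1)³ + 4*(-1)²)/(2 - 1))*13)*(5 + 0) = (((1 + 2*(-1) + 4*1)/1)*13)*5 = ((1*(1 - 2 + 4))*13)*5 = ((1*3)*13)*5 = (3*13)*5 = 39*5 = 195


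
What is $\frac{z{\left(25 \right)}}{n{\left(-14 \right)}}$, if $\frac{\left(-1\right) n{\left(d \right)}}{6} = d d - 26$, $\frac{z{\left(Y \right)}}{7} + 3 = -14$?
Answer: $\frac{7}{60} \approx 0.11667$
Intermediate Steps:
$z{\left(Y \right)} = -119$ ($z{\left(Y \right)} = -21 + 7 \left(-14\right) = -21 - 98 = -119$)
$n{\left(d \right)} = 156 - 6 d^{2}$ ($n{\left(d \right)} = - 6 \left(d d - 26\right) = - 6 \left(d^{2} - 26\right) = - 6 \left(-26 + d^{2}\right) = 156 - 6 d^{2}$)
$\frac{z{\left(25 \right)}}{n{\left(-14 \right)}} = - \frac{119}{156 - 6 \left(-14\right)^{2}} = - \frac{119}{156 - 1176} = - \frac{119}{-1020} = \left(-119\right) \left(- \frac{1}{1020}\right) = \frac{7}{60}$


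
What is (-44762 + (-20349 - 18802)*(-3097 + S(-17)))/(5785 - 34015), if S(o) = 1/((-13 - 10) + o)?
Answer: -1616091517/376400 ≈ -4293.5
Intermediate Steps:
S(o) = 1/(-23 + o)
(-44762 + (-20349 - 18802)*(-3097 + S(-17)))/(5785 - 34015) = (-44762 + (-20349 - 18802)*(-3097 + 1/(-23 - 17)))/(5785 - 34015) = (-44762 - 39151*(-3097 + 1/(-40)))/(-28230) = (-44762 - 39151*(-3097 - 1/40))*(-1/28230) = (-44762 - 39151*(-123881/40))*(-1/28230) = (-44762 + 4850065031/40)*(-1/28230) = (4848274551/40)*(-1/28230) = -1616091517/376400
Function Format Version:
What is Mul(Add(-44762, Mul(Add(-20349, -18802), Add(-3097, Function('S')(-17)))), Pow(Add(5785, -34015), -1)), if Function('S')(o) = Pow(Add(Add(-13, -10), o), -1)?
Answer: Rational(-1616091517, 376400) ≈ -4293.5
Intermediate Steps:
Function('S')(o) = Pow(Add(-23, o), -1)
Mul(Add(-44762, Mul(Add(-20349, -18802), Add(-3097, Function('S')(-17)))), Pow(Add(5785, -34015), -1)) = Mul(Add(-44762, Mul(Add(-20349, -18802), Add(-3097, Pow(Add(-23, -17), -1)))), Pow(Add(5785, -34015), -1)) = Mul(Add(-44762, Mul(-39151, Add(-3097, Pow(-40, -1)))), Pow(-28230, -1)) = Mul(Add(-44762, Mul(-39151, Add(-3097, Rational(-1, 40)))), Rational(-1, 28230)) = Mul(Add(-44762, Mul(-39151, Rational(-123881, 40))), Rational(-1, 28230)) = Mul(Add(-44762, Rational(4850065031, 40)), Rational(-1, 28230)) = Mul(Rational(4848274551, 40), Rational(-1, 28230)) = Rational(-1616091517, 376400)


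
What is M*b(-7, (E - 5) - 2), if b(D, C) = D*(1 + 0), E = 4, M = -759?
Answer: 5313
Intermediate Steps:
b(D, C) = D (b(D, C) = D*1 = D)
M*b(-7, (E - 5) - 2) = -759*(-7) = 5313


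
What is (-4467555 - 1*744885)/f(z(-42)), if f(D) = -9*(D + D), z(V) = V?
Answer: -144790/21 ≈ -6894.8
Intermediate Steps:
f(D) = -18*D
(-4467555 - 1*744885)/f(z(-42)) = (-4467555 - 1*744885)/((-18*(-42))) = (-4467555 - 744885)/756 = -5212440*1/756 = -144790/21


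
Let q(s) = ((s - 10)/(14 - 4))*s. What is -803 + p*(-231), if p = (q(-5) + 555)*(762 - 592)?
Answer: -22090178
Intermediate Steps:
q(s) = s*(-1 + s/10) (q(s) = ((-10 + s)/10)*s = ((-10 + s)*(⅒))*s = (-1 + s/10)*s = s*(-1 + s/10))
p = 95625 (p = ((⅒)*(-5)*(-10 - 5) + 555)*(762 - 592) = ((⅒)*(-5)*(-15) + 555)*170 = (15/2 + 555)*170 = (1125/2)*170 = 95625)
-803 + p*(-231) = -803 + 95625*(-231) = -803 - 22089375 = -22090178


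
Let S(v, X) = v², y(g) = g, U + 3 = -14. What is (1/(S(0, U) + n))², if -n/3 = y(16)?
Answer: 1/2304 ≈ 0.00043403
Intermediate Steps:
U = -17 (U = -3 - 14 = -17)
n = -48 (n = -3*16 = -48)
(1/(S(0, U) + n))² = (1/(0² - 48))² = (1/(0 - 48))² = (1/(-48))² = (-1/48)² = 1/2304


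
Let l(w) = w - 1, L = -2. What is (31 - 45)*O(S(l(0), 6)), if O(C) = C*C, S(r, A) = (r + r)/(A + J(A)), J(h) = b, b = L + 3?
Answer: -8/7 ≈ -1.1429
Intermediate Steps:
l(w) = -1 + w
b = 1 (b = -2 + 3 = 1)
J(h) = 1
S(r, A) = 2*r/(1 + A) (S(r, A) = (r + r)/(A + 1) = (2*r)/(1 + A) = 2*r/(1 + A))
O(C) = C**2
(31 - 45)*O(S(l(0), 6)) = (31 - 45)*(2*(-1 + 0)/(1 + 6))**2 = -14*(2*(-1)/7)**2 = -14*(2*(-1)*(1/7))**2 = -14*(-2/7)**2 = -14*4/49 = -8/7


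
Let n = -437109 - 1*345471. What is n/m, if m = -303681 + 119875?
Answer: 391290/91903 ≈ 4.2576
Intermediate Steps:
n = -782580 (n = -437109 - 345471 = -782580)
m = -183806
n/m = -782580/(-183806) = -782580*(-1/183806) = 391290/91903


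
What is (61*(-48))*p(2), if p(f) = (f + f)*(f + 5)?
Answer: -81984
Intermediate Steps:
p(f) = 2*f*(5 + f) (p(f) = (2*f)*(5 + f) = 2*f*(5 + f))
(61*(-48))*p(2) = (61*(-48))*(2*2*(5 + 2)) = -5856*2*7 = -2928*28 = -81984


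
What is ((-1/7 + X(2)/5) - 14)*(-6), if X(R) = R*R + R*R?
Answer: 2634/35 ≈ 75.257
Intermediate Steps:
X(R) = 2*R² (X(R) = R² + R² = 2*R²)
((-1/7 + X(2)/5) - 14)*(-6) = ((-1/7 + (2*2²)/5) - 14)*(-6) = ((-1*⅐ + (2*4)*(⅕)) - 14)*(-6) = ((-⅐ + 8*(⅕)) - 14)*(-6) = ((-⅐ + 8/5) - 14)*(-6) = (51/35 - 14)*(-6) = -439/35*(-6) = 2634/35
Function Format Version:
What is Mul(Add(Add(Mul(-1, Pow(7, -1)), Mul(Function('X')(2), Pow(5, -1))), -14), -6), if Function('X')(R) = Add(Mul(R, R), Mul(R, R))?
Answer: Rational(2634, 35) ≈ 75.257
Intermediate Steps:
Function('X')(R) = Mul(2, Pow(R, 2)) (Function('X')(R) = Add(Pow(R, 2), Pow(R, 2)) = Mul(2, Pow(R, 2)))
Mul(Add(Add(Mul(-1, Pow(7, -1)), Mul(Function('X')(2), Pow(5, -1))), -14), -6) = Mul(Add(Add(Mul(-1, Pow(7, -1)), Mul(Mul(2, Pow(2, 2)), Pow(5, -1))), -14), -6) = Mul(Add(Add(Mul(-1, Rational(1, 7)), Mul(Mul(2, 4), Rational(1, 5))), -14), -6) = Mul(Add(Add(Rational(-1, 7), Mul(8, Rational(1, 5))), -14), -6) = Mul(Add(Add(Rational(-1, 7), Rational(8, 5)), -14), -6) = Mul(Add(Rational(51, 35), -14), -6) = Mul(Rational(-439, 35), -6) = Rational(2634, 35)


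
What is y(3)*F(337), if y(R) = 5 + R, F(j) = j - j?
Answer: 0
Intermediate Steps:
F(j) = 0
y(3)*F(337) = (5 + 3)*0 = 8*0 = 0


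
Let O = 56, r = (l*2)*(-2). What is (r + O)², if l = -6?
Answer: 6400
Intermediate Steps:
r = 24 (r = -6*2*(-2) = -12*(-2) = 24)
(r + O)² = (24 + 56)² = 80² = 6400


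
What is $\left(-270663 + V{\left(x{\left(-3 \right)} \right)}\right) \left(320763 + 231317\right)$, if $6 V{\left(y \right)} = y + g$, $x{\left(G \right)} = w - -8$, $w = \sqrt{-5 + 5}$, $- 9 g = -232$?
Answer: $- \frac{4034462067920}{27} \approx -1.4942 \cdot 10^{11}$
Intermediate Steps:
$g = \frac{232}{9}$ ($g = \left(- \frac{1}{9}\right) \left(-232\right) = \frac{232}{9} \approx 25.778$)
$w = 0$ ($w = \sqrt{0} = 0$)
$x{\left(G \right)} = 8$ ($x{\left(G \right)} = 0 - -8 = 0 + 8 = 8$)
$V{\left(y \right)} = \frac{116}{27} + \frac{y}{6}$ ($V{\left(y \right)} = \frac{y + \frac{232}{9}}{6} = \frac{\frac{232}{9} + y}{6} = \frac{116}{27} + \frac{y}{6}$)
$\left(-270663 + V{\left(x{\left(-3 \right)} \right)}\right) \left(320763 + 231317\right) = \left(-270663 + \left(\frac{116}{27} + \frac{1}{6} \cdot 8\right)\right) \left(320763 + 231317\right) = \left(-270663 + \left(\frac{116}{27} + \frac{4}{3}\right)\right) 552080 = \left(-270663 + \frac{152}{27}\right) 552080 = \left(- \frac{7307749}{27}\right) 552080 = - \frac{4034462067920}{27}$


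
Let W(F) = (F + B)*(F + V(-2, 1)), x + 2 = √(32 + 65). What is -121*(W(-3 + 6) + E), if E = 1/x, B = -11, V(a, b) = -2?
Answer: 89782/93 - 121*√97/93 ≈ 952.58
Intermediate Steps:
x = -2 + √97 (x = -2 + √(32 + 65) = -2 + √97 ≈ 7.8489)
W(F) = (-11 + F)*(-2 + F) (W(F) = (F - 11)*(F - 2) = (-11 + F)*(-2 + F))
E = 1/(-2 + √97) ≈ 0.12741
-121*(W(-3 + 6) + E) = -121*((22 + (-3 + 6)² - 13*(-3 + 6)) + (2/93 + √97/93)) = -121*((22 + 3² - 13*3) + (2/93 + √97/93)) = -121*((22 + 9 - 39) + (2/93 + √97/93)) = -121*(-8 + (2/93 + √97/93)) = -121*(-742/93 + √97/93) = 89782/93 - 121*√97/93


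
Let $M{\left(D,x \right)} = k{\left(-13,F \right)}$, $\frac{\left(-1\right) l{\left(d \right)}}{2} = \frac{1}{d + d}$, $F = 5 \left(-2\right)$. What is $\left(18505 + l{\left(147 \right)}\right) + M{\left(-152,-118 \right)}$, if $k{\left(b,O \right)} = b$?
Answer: $\frac{2718323}{147} \approx 18492.0$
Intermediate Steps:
$F = -10$
$l{\left(d \right)} = - \frac{1}{d}$ ($l{\left(d \right)} = - \frac{2}{d + d} = - \frac{2}{2 d} = - 2 \frac{1}{2 d} = - \frac{1}{d}$)
$M{\left(D,x \right)} = -13$
$\left(18505 + l{\left(147 \right)}\right) + M{\left(-152,-118 \right)} = \left(18505 - \frac{1}{147}\right) - 13 = \frac{2720234}{147} - 13 = \frac{2718323}{147}$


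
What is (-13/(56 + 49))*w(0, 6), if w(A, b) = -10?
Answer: 26/21 ≈ 1.2381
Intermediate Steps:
(-13/(56 + 49))*w(0, 6) = (-13/(56 + 49))*(-10) = (-13/105)*(-10) = ((1/105)*(-13))*(-10) = -13/105*(-10) = 26/21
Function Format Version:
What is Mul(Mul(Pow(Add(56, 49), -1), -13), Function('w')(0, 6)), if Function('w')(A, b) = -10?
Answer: Rational(26, 21) ≈ 1.2381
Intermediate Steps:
Mul(Mul(Pow(Add(56, 49), -1), -13), Function('w')(0, 6)) = Mul(Mul(Pow(Add(56, 49), -1), -13), -10) = Mul(Mul(Pow(105, -1), -13), -10) = Mul(Mul(Rational(1, 105), -13), -10) = Mul(Rational(-13, 105), -10) = Rational(26, 21)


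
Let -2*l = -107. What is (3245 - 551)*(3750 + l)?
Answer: 10246629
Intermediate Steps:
l = 107/2 (l = -½*(-107) = 107/2 ≈ 53.500)
(3245 - 551)*(3750 + l) = (3245 - 551)*(3750 + 107/2) = 2694*(7607/2) = 10246629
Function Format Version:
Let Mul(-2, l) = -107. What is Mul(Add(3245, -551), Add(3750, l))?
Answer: 10246629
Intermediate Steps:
l = Rational(107, 2) (l = Mul(Rational(-1, 2), -107) = Rational(107, 2) ≈ 53.500)
Mul(Add(3245, -551), Add(3750, l)) = Mul(Add(3245, -551), Add(3750, Rational(107, 2))) = Mul(2694, Rational(7607, 2)) = 10246629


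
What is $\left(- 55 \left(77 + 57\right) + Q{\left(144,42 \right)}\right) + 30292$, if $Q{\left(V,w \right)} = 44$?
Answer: $22966$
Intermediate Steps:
$\left(- 55 \left(77 + 57\right) + Q{\left(144,42 \right)}\right) + 30292 = \left(- 55 \left(77 + 57\right) + 44\right) + 30292 = \left(\left(-55\right) 134 + 44\right) + 30292 = \left(-7370 + 44\right) + 30292 = -7326 + 30292 = 22966$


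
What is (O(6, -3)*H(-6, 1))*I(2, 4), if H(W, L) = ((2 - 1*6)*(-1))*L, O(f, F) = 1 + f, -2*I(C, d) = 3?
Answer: -42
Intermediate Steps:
I(C, d) = -3/2 (I(C, d) = -½*3 = -3/2)
H(W, L) = 4*L (H(W, L) = ((2 - 6)*(-1))*L = (-4*(-1))*L = 4*L)
(O(6, -3)*H(-6, 1))*I(2, 4) = ((1 + 6)*(4*1))*(-3/2) = (7*4)*(-3/2) = 28*(-3/2) = -42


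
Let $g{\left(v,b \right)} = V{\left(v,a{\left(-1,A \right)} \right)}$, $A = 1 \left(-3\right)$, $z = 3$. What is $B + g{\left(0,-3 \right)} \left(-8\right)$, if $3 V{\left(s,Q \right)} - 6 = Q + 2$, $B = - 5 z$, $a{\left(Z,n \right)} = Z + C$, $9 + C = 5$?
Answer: $-23$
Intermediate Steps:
$C = -4$ ($C = -9 + 5 = -4$)
$A = -3$
$a{\left(Z,n \right)} = -4 + Z$ ($a{\left(Z,n \right)} = Z - 4 = -4 + Z$)
$B = -15$ ($B = \left(-5\right) 3 = -15$)
$V{\left(s,Q \right)} = \frac{8}{3} + \frac{Q}{3}$ ($V{\left(s,Q \right)} = 2 + \frac{Q + 2}{3} = 2 + \frac{2 + Q}{3} = 2 + \left(\frac{2}{3} + \frac{Q}{3}\right) = \frac{8}{3} + \frac{Q}{3}$)
$g{\left(v,b \right)} = 1$ ($g{\left(v,b \right)} = \frac{8}{3} + \frac{-4 - 1}{3} = \frac{8}{3} + \frac{1}{3} \left(-5\right) = \frac{8}{3} - \frac{5}{3} = 1$)
$B + g{\left(0,-3 \right)} \left(-8\right) = -15 + 1 \left(-8\right) = -15 - 8 = -23$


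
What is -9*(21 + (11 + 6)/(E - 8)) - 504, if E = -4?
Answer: -2721/4 ≈ -680.25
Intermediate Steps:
-9*(21 + (11 + 6)/(E - 8)) - 504 = -9*(21 + (11 + 6)/(-4 - 8)) - 504 = -9*(21 + 17/(-12)) - 504 = -9*(21 + 17*(-1/12)) - 504 = -9*(21 - 17/12) - 504 = -9*235/12 - 504 = -705/4 - 504 = -2721/4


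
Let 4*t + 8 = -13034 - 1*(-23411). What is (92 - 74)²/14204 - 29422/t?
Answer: -417070199/36820319 ≈ -11.327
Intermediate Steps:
t = 10369/4 (t = -2 + (-13034 - 1*(-23411))/4 = -2 + (-13034 + 23411)/4 = -2 + (¼)*10377 = -2 + 10377/4 = 10369/4 ≈ 2592.3)
(92 - 74)²/14204 - 29422/t = (92 - 74)²/14204 - 29422/10369/4 = 18²*(1/14204) - 29422*4/10369 = 324*(1/14204) - 117688/10369 = 81/3551 - 117688/10369 = -417070199/36820319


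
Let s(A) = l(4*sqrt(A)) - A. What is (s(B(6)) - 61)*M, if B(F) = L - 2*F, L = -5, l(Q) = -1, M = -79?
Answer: 3555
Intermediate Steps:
B(F) = -5 - 2*F
s(A) = -1 - A
(s(B(6)) - 61)*M = ((-1 - (-5 - 2*6)) - 61)*(-79) = ((-1 - (-5 - 12)) - 61)*(-79) = ((-1 - 1*(-17)) - 61)*(-79) = ((-1 + 17) - 61)*(-79) = (16 - 61)*(-79) = -45*(-79) = 3555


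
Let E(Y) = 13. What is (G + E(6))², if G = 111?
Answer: 15376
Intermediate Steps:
(G + E(6))² = (111 + 13)² = 124² = 15376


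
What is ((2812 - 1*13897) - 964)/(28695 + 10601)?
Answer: -12049/39296 ≈ -0.30662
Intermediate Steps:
((2812 - 1*13897) - 964)/(28695 + 10601) = ((2812 - 13897) - 964)/39296 = (-11085 - 964)*(1/39296) = -12049*1/39296 = -12049/39296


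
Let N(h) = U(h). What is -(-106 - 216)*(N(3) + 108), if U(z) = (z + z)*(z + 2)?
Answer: 44436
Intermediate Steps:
U(z) = 2*z*(2 + z) (U(z) = (2*z)*(2 + z) = 2*z*(2 + z))
N(h) = 2*h*(2 + h)
-(-106 - 216)*(N(3) + 108) = -(-106 - 216)*(2*3*(2 + 3) + 108) = -(-322)*(2*3*5 + 108) = -(-322)*(30 + 108) = -(-322)*138 = -1*(-44436) = 44436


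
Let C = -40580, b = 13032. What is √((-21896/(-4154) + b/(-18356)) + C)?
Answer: I*√3686144319298679602/9531353 ≈ 201.43*I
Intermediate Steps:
√((-21896/(-4154) + b/(-18356)) + C) = √((-21896/(-4154) + 13032/(-18356)) - 40580) = √((-21896*(-1/4154) + 13032*(-1/18356)) - 40580) = √((10948/2077 - 3258/4589) - 40580) = √(43473506/9531353 - 40580) = √(-386738831234/9531353) = I*√3686144319298679602/9531353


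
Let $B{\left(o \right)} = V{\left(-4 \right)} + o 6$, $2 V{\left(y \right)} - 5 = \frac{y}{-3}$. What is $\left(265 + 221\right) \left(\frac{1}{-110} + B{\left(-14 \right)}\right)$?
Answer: $- \frac{2160918}{55} \approx -39289.0$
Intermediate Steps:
$V{\left(y \right)} = \frac{5}{2} - \frac{y}{6}$ ($V{\left(y \right)} = \frac{5}{2} + \frac{y \frac{1}{-3}}{2} = \frac{5}{2} + \frac{y \left(- \frac{1}{3}\right)}{2} = \frac{5}{2} + \frac{\left(- \frac{1}{3}\right) y}{2} = \frac{5}{2} - \frac{y}{6}$)
$B{\left(o \right)} = \frac{19}{6} + 6 o$ ($B{\left(o \right)} = \left(\frac{5}{2} - - \frac{2}{3}\right) + o 6 = \left(\frac{5}{2} + \frac{2}{3}\right) + 6 o = \frac{19}{6} + 6 o$)
$\left(265 + 221\right) \left(\frac{1}{-110} + B{\left(-14 \right)}\right) = \left(265 + 221\right) \left(\frac{1}{-110} + \left(\frac{19}{6} + 6 \left(-14\right)\right)\right) = 486 \left(- \frac{1}{110} + \left(\frac{19}{6} - 84\right)\right) = 486 \left(- \frac{1}{110} - \frac{485}{6}\right) = 486 \left(- \frac{13339}{165}\right) = - \frac{2160918}{55}$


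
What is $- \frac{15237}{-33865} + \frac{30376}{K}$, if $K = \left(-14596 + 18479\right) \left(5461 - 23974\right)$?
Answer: $\frac{1094297978783}{2434418678835} \approx 0.44951$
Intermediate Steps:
$K = -71885979$ ($K = 3883 \left(-18513\right) = -71885979$)
$- \frac{15237}{-33865} + \frac{30376}{K} = - \frac{15237}{-33865} + \frac{30376}{-71885979} = \left(-15237\right) \left(- \frac{1}{33865}\right) + 30376 \left(- \frac{1}{71885979}\right) = \frac{15237}{33865} - \frac{30376}{71885979} = \frac{1094297978783}{2434418678835}$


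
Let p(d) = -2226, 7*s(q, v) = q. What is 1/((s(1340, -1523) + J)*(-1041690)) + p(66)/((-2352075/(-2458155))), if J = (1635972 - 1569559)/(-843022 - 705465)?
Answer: -157661881322554727483813/67770930154340852010 ≈ -2326.4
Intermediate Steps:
s(q, v) = q/7
J = -66413/1548487 (J = 66413/(-1548487) = 66413*(-1/1548487) = -66413/1548487 ≈ -0.042889)
1/((s(1340, -1523) + J)*(-1041690)) + p(66)/((-2352075/(-2458155))) = 1/(((⅐)*1340 - 66413/1548487)*(-1041690)) - 2226/((-2352075/(-2458155))) = -1/1041690/(1340/7 - 66413/1548487) - 2226/((-2352075*(-1/2458155))) = -1/1041690/(2074507689/10839409) - 2226/156805/163877 = (10839409/2074507689)*(-1/1041690) - 2226*163877/156805 = -10839409/2160993914554410 - 364790202/156805 = -157661881322554727483813/67770930154340852010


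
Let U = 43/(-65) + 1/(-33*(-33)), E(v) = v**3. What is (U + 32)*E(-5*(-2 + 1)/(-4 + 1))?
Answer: -55458950/382239 ≈ -145.09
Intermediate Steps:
U = -46762/70785 (U = 43*(-1/65) - 1/33*(-1/33) = -43/65 + 1/1089 = -46762/70785 ≈ -0.66062)
(U + 32)*E(-5*(-2 + 1)/(-4 + 1)) = (-46762/70785 + 32)*(-5*(-2 + 1)/(-4 + 1))**3 = 2218358*(-(-5)/(-3))**3/70785 = 2218358*(-(-5)*(-1)/3)**3/70785 = 2218358*(-5*1/3)**3/70785 = 2218358*(-5/3)**3/70785 = (2218358/70785)*(-125/27) = -55458950/382239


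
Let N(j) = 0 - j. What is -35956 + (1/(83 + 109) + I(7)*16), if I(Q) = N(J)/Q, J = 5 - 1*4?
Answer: -48327929/1344 ≈ -35958.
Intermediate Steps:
J = 1 (J = 5 - 4 = 1)
N(j) = -j
I(Q) = -1/Q (I(Q) = (-1*1)/Q = -1/Q)
-35956 + (1/(83 + 109) + I(7)*16) = -35956 + (1/(83 + 109) - 1/7*16) = -35956 + (1/192 - 1*⅐*16) = -35956 + (1/192 - ⅐*16) = -35956 + (1/192 - 16/7) = -35956 - 3065/1344 = -48327929/1344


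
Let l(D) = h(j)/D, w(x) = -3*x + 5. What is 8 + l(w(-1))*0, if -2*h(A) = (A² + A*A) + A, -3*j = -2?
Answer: 8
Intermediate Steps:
j = ⅔ (j = -⅓*(-2) = ⅔ ≈ 0.66667)
h(A) = -A² - A/2 (h(A) = -((A² + A*A) + A)/2 = -((A² + A²) + A)/2 = -(2*A² + A)/2 = -(A + 2*A²)/2 = -A² - A/2)
w(x) = 5 - 3*x
l(D) = -7/(9*D) (l(D) = (-1*⅔*(½ + ⅔))/D = (-1*⅔*7/6)/D = -7/(9*D))
8 + l(w(-1))*0 = 8 - 7/(9*(5 - 3*(-1)))*0 = 8 - 7/(9*(5 + 3))*0 = 8 - 7/9/8*0 = 8 - 7/9*⅛*0 = 8 - 7/72*0 = 8 + 0 = 8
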